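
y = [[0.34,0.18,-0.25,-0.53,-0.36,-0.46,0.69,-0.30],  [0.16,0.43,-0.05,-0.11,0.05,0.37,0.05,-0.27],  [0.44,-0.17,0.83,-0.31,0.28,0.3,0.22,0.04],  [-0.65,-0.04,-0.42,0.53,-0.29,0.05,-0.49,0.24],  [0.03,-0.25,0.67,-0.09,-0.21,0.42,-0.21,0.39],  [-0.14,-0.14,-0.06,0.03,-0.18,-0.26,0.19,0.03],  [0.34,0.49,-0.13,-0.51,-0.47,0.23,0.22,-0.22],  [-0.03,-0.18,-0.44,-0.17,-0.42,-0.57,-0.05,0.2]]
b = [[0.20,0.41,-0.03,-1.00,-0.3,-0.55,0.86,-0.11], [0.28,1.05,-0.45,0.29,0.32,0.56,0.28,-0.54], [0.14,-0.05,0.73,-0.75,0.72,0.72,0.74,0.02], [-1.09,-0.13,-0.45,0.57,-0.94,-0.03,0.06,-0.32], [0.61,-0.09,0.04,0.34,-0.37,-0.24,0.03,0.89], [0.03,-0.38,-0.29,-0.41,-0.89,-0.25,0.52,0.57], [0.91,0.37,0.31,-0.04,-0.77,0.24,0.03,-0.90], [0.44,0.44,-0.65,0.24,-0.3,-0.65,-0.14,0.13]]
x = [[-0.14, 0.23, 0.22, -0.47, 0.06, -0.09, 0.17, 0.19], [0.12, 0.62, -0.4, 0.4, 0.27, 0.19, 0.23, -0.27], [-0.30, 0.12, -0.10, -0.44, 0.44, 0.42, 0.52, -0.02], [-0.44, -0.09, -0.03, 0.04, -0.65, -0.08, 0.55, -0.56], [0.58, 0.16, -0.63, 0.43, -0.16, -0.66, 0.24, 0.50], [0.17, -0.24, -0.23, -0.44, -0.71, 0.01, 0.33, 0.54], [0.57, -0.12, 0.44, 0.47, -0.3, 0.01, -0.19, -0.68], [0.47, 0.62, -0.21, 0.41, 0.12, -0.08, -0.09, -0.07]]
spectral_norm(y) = 1.71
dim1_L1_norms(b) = [3.46, 3.77, 3.87, 3.59, 2.61, 3.34, 3.57, 2.99]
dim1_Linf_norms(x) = [0.47, 0.62, 0.52, 0.65, 0.66, 0.71, 0.68, 0.62]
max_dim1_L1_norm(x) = 3.36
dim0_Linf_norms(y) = [0.65, 0.49, 0.83, 0.53, 0.47, 0.57, 0.69, 0.39]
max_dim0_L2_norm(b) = 1.79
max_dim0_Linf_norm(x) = 0.71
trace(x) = 0.01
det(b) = 0.27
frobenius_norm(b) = 4.16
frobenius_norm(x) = 2.95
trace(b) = 2.09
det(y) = 0.00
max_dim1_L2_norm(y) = 1.18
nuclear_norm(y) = 5.46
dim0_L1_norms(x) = [2.79, 2.2, 2.26, 3.1, 2.71, 1.54, 2.32, 2.83]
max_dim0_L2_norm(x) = 1.2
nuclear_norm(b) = 10.16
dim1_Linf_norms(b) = [1.0, 1.05, 0.75, 1.09, 0.89, 0.89, 0.91, 0.65]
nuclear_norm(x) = 7.07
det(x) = 0.01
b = x + y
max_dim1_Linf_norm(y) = 0.83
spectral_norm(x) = 1.67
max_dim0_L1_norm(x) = 3.1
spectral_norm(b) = 2.26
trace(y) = 2.08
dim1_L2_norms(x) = [0.65, 0.98, 0.97, 1.12, 1.31, 1.11, 1.16, 0.92]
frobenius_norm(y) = 2.69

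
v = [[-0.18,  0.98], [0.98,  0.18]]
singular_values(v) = [1.0, 1.0]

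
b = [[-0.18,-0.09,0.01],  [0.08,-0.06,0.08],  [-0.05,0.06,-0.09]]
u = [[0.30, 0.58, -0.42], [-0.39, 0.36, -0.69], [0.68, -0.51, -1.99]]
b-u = [[-0.48, -0.67, 0.43],[0.47, -0.42, 0.77],[-0.73, 0.57, 1.9]]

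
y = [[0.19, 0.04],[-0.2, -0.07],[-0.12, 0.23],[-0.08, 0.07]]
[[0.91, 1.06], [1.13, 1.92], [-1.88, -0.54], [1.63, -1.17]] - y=[[0.72, 1.02], [1.33, 1.99], [-1.76, -0.77], [1.71, -1.24]]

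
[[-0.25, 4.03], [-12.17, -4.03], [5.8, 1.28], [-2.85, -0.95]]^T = [[-0.25, -12.17, 5.80, -2.85],[4.03, -4.03, 1.28, -0.95]]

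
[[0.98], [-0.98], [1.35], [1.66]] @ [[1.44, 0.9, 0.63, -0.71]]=[[1.41, 0.88, 0.62, -0.70], [-1.41, -0.88, -0.62, 0.70], [1.94, 1.22, 0.85, -0.96], [2.39, 1.49, 1.05, -1.18]]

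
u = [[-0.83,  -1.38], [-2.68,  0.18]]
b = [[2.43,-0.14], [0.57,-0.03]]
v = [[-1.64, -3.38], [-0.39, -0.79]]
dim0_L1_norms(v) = [2.03, 4.17]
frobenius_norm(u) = 3.13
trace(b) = 2.40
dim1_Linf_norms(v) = [3.38, 0.79]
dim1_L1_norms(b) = [2.57, 0.6]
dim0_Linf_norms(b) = [2.43, 0.14]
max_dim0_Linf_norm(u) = 2.68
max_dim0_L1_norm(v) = 4.17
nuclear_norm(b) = 2.50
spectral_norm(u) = 2.82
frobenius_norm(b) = 2.50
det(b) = 0.01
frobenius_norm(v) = 3.86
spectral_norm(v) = 3.86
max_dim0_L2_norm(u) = 2.81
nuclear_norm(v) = 3.86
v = b @ u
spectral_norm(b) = 2.50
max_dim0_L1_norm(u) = 3.51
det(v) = -0.02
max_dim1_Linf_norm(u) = 2.68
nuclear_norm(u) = 4.18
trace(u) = -0.65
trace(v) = -2.43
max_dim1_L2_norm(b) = 2.43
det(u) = -3.85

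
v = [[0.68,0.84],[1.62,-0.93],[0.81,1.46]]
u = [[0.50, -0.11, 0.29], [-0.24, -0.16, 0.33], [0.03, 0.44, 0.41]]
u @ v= [[0.40, 0.95],  [-0.16, 0.43],  [1.07, 0.21]]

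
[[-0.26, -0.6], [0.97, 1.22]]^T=[[-0.26,0.97], [-0.6,1.22]]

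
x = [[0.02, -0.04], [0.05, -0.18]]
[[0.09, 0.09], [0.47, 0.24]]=x @ [[-1.18, 4.08], [-2.93, -0.22]]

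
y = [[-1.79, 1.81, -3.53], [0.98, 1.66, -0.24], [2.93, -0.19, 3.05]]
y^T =[[-1.79,0.98,2.93], [1.81,1.66,-0.19], [-3.53,-0.24,3.05]]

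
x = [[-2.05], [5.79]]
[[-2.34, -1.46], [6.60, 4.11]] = x @[[1.14, 0.71]]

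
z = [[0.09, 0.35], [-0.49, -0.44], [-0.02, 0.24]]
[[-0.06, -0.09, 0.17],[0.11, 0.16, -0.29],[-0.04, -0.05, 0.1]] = z @ [[-0.08, -0.12, 0.21], [-0.16, -0.23, 0.42]]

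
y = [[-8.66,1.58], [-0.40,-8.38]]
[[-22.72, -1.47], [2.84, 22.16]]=y@[[2.54, -0.31],  [-0.46, -2.63]]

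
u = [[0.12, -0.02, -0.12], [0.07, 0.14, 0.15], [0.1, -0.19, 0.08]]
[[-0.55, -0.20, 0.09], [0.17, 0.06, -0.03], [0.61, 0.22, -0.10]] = u @ [[-1.2, -0.43, 0.19], [-2.26, -0.81, 0.36], [3.77, 1.35, -0.61]]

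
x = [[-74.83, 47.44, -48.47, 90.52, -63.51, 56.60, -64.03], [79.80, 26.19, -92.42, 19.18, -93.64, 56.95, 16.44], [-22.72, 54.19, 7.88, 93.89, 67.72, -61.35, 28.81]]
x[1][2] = -92.42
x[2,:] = [-22.72, 54.19, 7.88, 93.89, 67.72, -61.35, 28.81]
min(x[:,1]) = 26.19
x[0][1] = 47.44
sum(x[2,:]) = 168.42000000000002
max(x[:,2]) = 7.88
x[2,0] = -22.72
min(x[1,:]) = -93.64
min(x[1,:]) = -93.64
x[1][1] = 26.19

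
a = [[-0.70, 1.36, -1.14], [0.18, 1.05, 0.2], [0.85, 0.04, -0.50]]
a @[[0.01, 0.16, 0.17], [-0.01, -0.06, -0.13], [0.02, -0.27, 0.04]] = [[-0.04, 0.11, -0.34], [-0.0, -0.09, -0.1], [-0.00, 0.27, 0.12]]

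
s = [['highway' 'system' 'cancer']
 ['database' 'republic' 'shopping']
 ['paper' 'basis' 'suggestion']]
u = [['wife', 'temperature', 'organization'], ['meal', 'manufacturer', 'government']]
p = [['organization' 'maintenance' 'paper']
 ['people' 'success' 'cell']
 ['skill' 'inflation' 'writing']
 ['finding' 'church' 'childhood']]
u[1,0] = 'meal'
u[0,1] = 'temperature'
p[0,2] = 'paper'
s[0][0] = 'highway'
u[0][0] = 'wife'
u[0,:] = ['wife', 'temperature', 'organization']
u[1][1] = 'manufacturer'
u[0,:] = ['wife', 'temperature', 'organization']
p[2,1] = 'inflation'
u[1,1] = 'manufacturer'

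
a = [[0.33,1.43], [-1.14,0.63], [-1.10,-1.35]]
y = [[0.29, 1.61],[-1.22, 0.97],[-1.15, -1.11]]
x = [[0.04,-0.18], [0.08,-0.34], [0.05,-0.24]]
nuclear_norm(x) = 0.47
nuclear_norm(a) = 3.62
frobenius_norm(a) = 2.62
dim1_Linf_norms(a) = [1.43, 1.14, 1.35]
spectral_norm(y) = 2.22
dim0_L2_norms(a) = [1.62, 2.07]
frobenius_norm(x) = 0.46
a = x + y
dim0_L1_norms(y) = [2.66, 3.69]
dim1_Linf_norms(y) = [1.61, 1.22, 1.15]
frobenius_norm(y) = 2.77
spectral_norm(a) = 2.22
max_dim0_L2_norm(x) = 0.45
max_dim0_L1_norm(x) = 0.76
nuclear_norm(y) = 3.87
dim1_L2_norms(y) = [1.64, 1.56, 1.6]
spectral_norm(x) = 0.46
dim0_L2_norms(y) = [1.7, 2.18]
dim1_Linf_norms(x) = [0.18, 0.34, 0.24]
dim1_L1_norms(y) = [1.9, 2.19, 2.26]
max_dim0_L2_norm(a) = 2.07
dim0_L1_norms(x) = [0.17, 0.76]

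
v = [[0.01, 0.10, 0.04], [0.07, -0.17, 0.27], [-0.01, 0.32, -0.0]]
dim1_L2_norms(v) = [0.11, 0.33, 0.32]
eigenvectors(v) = [[0.13, -0.97, 0.38], [-0.77, -0.03, 0.56], [0.62, 0.23, 0.74]]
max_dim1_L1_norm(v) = 0.51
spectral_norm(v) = 0.41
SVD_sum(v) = [[-0.01, 0.06, -0.03], [0.04, -0.25, 0.12], [-0.04, 0.25, -0.13]] + [[0.02, 0.04, 0.07], [0.03, 0.08, 0.15], [0.03, 0.07, 0.13]] + [[0.00, 0.00, -0.0], [-0.00, -0.0, 0.0], [-0.00, -0.0, 0.00]]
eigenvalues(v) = [-0.4, 0.0, 0.24]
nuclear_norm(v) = 0.65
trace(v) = -0.16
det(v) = -0.00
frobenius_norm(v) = 0.47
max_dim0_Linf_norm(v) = 0.32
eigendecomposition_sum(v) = [[-0.01, 0.04, -0.03], [0.05, -0.26, 0.17], [-0.04, 0.21, -0.14]] + [[0.00, -0.00, -0.0], [0.00, -0.00, -0.00], [-0.0, 0.0, 0.0]] + [[0.01, 0.06, 0.07], [0.02, 0.09, 0.10], [0.03, 0.11, 0.14]]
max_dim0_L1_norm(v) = 0.59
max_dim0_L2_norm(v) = 0.38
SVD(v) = [[0.17, 0.35, -0.92],[-0.69, 0.71, 0.14],[0.7, 0.61, 0.36]] @ diag([0.40533283432695316, 0.23789750562754586, 0.0031733629906564175]) @ [[-0.13, 0.89, -0.44], [0.20, 0.46, 0.87], [-0.97, -0.03, 0.24]]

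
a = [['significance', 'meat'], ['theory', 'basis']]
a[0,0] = 'significance'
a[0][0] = 'significance'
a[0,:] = ['significance', 'meat']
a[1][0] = 'theory'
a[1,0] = 'theory'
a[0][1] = 'meat'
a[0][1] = 'meat'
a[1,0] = 'theory'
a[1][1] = 'basis'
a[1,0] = 'theory'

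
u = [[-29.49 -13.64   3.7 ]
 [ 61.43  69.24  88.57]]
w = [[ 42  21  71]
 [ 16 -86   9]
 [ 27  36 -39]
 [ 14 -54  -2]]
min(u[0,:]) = -29.49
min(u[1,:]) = 61.43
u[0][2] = 3.7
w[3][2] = -2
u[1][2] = 88.57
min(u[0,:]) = -29.49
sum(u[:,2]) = 92.27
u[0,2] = 3.7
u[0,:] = [-29.49, -13.64, 3.7]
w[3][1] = -54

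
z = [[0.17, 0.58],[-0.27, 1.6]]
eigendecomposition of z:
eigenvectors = [[-0.98, -0.40], [-0.20, -0.91]]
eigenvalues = [0.29, 1.48]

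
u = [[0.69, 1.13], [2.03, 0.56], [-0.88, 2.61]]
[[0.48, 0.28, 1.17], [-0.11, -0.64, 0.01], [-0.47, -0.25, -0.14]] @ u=[[-0.13,  3.75], [-1.38,  -0.46], [-0.71,  -1.04]]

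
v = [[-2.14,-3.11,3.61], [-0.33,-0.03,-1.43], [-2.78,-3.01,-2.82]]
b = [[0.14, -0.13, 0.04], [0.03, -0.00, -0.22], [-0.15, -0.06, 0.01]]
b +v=[[-2.0, -3.24, 3.65], [-0.3, -0.03, -1.65], [-2.93, -3.07, -2.81]]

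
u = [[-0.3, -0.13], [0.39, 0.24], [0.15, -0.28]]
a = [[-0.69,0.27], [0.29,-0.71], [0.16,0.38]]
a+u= [[-0.99, 0.14], [0.68, -0.47], [0.31, 0.10]]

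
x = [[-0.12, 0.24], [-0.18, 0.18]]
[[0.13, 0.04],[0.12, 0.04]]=x @ [[-0.23, -0.07],[0.42, 0.14]]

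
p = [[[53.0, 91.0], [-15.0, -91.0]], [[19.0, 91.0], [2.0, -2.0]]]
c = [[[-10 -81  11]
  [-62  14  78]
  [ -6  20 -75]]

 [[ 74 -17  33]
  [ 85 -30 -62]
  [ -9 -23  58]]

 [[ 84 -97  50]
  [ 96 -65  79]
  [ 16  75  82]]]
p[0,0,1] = 91.0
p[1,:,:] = [[19.0, 91.0], [2.0, -2.0]]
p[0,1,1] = -91.0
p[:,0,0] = [53.0, 19.0]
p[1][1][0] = 2.0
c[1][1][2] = -62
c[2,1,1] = -65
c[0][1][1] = 14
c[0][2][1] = 20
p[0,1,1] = -91.0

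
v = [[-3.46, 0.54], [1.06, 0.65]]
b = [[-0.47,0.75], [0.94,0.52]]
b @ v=[[2.42, 0.23], [-2.70, 0.85]]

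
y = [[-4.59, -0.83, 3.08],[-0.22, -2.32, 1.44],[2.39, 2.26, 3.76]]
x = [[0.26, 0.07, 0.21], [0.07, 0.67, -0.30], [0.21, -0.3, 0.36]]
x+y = [[-4.33,-0.76,3.29], [-0.15,-1.65,1.14], [2.60,1.96,4.12]]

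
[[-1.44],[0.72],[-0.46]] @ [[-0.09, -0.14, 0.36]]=[[0.13,0.20,-0.52], [-0.06,-0.1,0.26], [0.04,0.06,-0.17]]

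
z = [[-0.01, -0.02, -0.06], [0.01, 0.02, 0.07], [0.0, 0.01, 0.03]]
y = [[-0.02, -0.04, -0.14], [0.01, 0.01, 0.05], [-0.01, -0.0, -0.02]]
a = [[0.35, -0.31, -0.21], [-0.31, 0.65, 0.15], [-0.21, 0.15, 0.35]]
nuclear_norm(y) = 0.17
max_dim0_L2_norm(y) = 0.15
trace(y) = -0.03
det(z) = 0.00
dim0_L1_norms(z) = [0.02, 0.05, 0.16]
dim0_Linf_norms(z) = [0.01, 0.02, 0.07]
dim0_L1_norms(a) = [0.87, 1.11, 0.71]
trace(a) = 1.35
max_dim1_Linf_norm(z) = 0.07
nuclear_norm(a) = 1.35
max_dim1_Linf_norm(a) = 0.65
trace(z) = 0.04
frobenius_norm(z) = 0.10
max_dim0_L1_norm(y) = 0.21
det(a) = 0.03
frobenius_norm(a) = 1.00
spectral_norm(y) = 0.16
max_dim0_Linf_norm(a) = 0.65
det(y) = 0.00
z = a @ y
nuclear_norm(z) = 0.11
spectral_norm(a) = 0.94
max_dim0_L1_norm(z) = 0.16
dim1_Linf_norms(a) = [0.35, 0.65, 0.35]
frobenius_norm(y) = 0.16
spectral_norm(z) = 0.10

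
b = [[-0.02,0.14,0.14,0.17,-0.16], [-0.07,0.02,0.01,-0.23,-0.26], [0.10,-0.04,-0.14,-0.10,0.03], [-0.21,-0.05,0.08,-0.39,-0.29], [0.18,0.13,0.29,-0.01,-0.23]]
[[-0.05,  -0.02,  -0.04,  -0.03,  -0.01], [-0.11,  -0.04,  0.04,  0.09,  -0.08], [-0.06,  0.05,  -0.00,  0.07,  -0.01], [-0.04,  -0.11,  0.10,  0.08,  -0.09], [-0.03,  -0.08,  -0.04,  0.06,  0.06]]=b @ [[-0.15,0.19,-0.25,0.28,0.26],[-0.42,-0.36,0.40,0.14,-0.42],[0.52,-0.39,0.06,-0.17,0.32],[0.02,0.30,-0.37,-0.28,0.14],[0.42,-0.22,0.29,-0.18,0.11]]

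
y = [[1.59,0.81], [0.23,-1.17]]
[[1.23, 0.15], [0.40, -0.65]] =y @ [[0.86,-0.17], [-0.17,0.52]]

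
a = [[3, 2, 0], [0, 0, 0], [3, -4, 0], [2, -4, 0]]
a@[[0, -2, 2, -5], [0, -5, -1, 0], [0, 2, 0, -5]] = [[0, -16, 4, -15], [0, 0, 0, 0], [0, 14, 10, -15], [0, 16, 8, -10]]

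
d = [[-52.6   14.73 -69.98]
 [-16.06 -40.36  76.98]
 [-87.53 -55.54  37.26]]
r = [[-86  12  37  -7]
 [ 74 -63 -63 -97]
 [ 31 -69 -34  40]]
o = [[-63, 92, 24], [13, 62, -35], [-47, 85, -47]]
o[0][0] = -63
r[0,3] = -7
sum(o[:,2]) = -58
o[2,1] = 85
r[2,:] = [31, -69, -34, 40]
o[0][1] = 92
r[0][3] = -7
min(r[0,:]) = -86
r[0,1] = 12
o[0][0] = -63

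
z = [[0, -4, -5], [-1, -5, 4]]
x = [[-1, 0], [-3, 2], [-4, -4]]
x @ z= [[0, 4, 5], [-2, 2, 23], [4, 36, 4]]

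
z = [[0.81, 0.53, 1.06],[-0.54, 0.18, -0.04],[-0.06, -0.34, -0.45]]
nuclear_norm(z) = 2.12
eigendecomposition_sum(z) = [[0.62-0.00j, (0.31-0j), (0.7-0j)], [-1.20+0.00j, -0.60+0.00j, -1.36+0.00j], [0.40-0.00j, (0.2-0j), (0.46-0j)]] + [[0.10-0.07j, 0.11-0.10j, 0.18-0.17j], [(0.33-0.12j), (0.39-0.16j), (0.66-0.31j)], [(-0.23+0.12j), (-0.27+0.16j), (-0.45+0.29j)]] + [[0.10+0.07j,  (0.11+0.1j),  (0.18+0.17j)], [0.33+0.12j,  0.39+0.16j,  0.66+0.31j], [(-0.23-0.12j),  (-0.27-0.16j),  -0.45-0.29j]]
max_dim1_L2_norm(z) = 1.44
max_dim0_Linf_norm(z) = 1.06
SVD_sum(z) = [[0.81, 0.53, 1.06], [-0.15, -0.1, -0.2], [-0.28, -0.18, -0.36]] + [[0.0, -0.0, -0.00], [-0.39, 0.28, 0.16], [0.22, -0.16, -0.09]] + [[-0.0,-0.0,0.0],[-0.00,-0.0,0.00],[-0.0,-0.00,0.00]]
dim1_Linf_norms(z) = [1.06, 0.54, 0.45]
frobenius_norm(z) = 1.65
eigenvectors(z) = [[-0.44+0.00j,0.25-0.08j,(0.25+0.08j)],  [0.85+0.00j,(0.78+0j),0.78-0.00j],  [-0.29+0.00j,-0.57+0.07j,(-0.57-0.07j)]]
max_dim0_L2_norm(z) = 1.15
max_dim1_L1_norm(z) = 2.4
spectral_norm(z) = 1.54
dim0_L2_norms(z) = [0.98, 0.65, 1.15]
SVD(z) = [[-0.93, 0.0, 0.36],[0.17, -0.87, 0.46],[0.32, 0.49, 0.81]] @ diag([1.5408015931658063, 0.5777765995949582, 0.002156723950782609]) @ [[-0.56, -0.37, -0.74], [0.77, -0.55, -0.31], [-0.29, -0.75, 0.60]]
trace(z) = 0.54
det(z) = 0.00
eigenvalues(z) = [(0.47+0j), (0.03+0.05j), (0.03-0.05j)]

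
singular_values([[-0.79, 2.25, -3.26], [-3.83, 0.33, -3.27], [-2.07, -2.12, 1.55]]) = [6.04, 4.06, 0.2]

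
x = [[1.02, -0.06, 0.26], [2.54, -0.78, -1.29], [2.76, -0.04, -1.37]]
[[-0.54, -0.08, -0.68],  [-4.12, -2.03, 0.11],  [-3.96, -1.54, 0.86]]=x@[[-0.81, -0.21, -0.29], [0.60, 0.79, 0.96], [1.24, 0.68, -1.24]]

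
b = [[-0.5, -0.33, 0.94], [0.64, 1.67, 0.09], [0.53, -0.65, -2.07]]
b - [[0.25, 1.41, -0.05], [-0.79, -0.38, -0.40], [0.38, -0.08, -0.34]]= [[-0.75, -1.74, 0.99], [1.43, 2.05, 0.49], [0.15, -0.57, -1.73]]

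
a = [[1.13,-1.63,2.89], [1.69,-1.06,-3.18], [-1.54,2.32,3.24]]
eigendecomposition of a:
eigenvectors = [[(-0.7+0j), -0.70-0.00j, (0.89+0j)], [0.11+0.52j, (0.11-0.52j), (0.4+0j)], [0.07-0.47j, (0.07+0.47j), 0.21+0.00j]]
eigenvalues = [(1.12+3.16j), (1.12-3.16j), (1.07+0j)]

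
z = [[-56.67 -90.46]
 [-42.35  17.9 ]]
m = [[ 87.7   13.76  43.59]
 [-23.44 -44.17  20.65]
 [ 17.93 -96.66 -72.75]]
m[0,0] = 87.7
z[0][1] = -90.46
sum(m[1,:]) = -46.96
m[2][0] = 17.93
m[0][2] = 43.59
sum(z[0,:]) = -147.13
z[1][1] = 17.9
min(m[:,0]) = -23.44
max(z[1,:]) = 17.9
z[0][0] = -56.67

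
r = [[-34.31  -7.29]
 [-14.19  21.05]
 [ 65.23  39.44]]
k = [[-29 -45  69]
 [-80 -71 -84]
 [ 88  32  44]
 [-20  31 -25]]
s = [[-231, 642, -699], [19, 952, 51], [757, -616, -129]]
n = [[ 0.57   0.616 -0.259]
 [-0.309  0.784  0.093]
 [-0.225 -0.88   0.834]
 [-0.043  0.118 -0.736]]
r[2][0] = 65.23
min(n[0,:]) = -0.259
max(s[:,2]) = 51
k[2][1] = 32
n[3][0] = -0.043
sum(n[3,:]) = -0.661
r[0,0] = -34.31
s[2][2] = -129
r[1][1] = 21.05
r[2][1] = 39.44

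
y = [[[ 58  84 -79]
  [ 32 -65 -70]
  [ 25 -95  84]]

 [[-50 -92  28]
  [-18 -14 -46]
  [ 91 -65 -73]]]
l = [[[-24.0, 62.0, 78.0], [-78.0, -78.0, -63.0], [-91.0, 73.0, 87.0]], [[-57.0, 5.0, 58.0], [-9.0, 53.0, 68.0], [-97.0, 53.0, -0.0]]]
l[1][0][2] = 58.0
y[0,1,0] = 32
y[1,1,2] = -46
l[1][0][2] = 58.0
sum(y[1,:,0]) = 23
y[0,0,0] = 58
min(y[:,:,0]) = -50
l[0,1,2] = -63.0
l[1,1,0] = -9.0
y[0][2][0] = 25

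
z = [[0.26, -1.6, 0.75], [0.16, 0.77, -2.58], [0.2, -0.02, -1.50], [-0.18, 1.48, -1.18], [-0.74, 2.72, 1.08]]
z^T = [[0.26,0.16,0.20,-0.18,-0.74],[-1.6,0.77,-0.02,1.48,2.72],[0.75,-2.58,-1.5,-1.18,1.08]]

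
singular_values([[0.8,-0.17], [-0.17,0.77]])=[0.96, 0.61]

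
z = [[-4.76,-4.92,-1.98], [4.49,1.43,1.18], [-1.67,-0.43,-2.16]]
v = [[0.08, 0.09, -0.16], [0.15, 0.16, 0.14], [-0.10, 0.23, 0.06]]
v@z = [[0.29,-0.2,0.29], [-0.23,-0.57,-0.41], [1.41,0.80,0.34]]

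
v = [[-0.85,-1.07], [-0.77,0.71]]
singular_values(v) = [1.37, 1.04]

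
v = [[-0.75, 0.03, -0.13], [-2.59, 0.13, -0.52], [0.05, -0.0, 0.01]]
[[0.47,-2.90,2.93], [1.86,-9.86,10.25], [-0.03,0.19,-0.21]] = v @ [[-0.16,4.27,-3.51], [3.25,0.18,-4.09], [-1.97,-2.27,-3.25]]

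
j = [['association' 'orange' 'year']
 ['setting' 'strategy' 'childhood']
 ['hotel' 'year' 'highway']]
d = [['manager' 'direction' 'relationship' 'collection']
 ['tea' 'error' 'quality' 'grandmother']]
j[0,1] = 'orange'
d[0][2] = 'relationship'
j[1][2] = 'childhood'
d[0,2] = 'relationship'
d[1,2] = 'quality'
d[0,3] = 'collection'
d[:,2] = ['relationship', 'quality']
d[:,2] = ['relationship', 'quality']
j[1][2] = 'childhood'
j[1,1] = 'strategy'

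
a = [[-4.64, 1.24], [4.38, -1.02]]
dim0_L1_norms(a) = [9.02, 2.26]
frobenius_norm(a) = 6.58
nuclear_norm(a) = 6.68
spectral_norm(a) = 6.58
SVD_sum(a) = [[-4.66, 1.17], [4.36, -1.10]] + [[0.02, 0.07],[0.02, 0.08]]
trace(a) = -5.66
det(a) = -0.70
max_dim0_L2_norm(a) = 6.38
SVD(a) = [[-0.73, 0.68], [0.68, 0.73]] @ diag([6.57880918254921, 0.10615902979106896]) @ [[0.97,-0.24], [0.24,0.97]]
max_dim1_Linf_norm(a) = 4.64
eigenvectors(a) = [[-0.74,-0.25],  [0.68,-0.97]]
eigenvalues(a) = [-5.78, 0.12]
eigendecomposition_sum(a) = [[-4.66, 1.21], [4.29, -1.12]] + [[0.02,0.03],[0.09,0.10]]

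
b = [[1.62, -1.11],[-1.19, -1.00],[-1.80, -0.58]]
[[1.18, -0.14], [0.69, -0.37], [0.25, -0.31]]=b@[[0.14, 0.09], [-0.86, 0.26]]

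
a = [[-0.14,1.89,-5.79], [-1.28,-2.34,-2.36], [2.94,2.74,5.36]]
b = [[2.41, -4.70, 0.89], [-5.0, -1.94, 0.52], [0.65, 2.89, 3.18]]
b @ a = [[8.30, 17.99, 1.91], [4.71, -3.49, 36.32], [5.56, 3.18, 6.46]]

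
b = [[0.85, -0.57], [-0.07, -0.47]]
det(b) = -0.44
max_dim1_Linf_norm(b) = 0.85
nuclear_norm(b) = 1.47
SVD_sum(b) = [[0.79, -0.65],[0.19, -0.15]] + [[0.06, 0.08], [-0.26, -0.32]]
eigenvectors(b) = [[1.00, 0.39], [-0.05, 0.92]]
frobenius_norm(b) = 1.13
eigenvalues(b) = [0.88, -0.5]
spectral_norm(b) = 1.05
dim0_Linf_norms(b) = [0.85, 0.57]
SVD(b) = [[-0.97, -0.23],  [-0.23, 0.97]] @ diag([1.0474912021978415, 0.41947846347353834]) @ [[-0.77,0.63], [-0.63,-0.77]]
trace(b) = 0.38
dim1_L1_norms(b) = [1.42, 0.54]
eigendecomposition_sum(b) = [[0.86, -0.36], [-0.04, 0.02]] + [[-0.01, -0.21],  [-0.03, -0.49]]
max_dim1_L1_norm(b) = 1.42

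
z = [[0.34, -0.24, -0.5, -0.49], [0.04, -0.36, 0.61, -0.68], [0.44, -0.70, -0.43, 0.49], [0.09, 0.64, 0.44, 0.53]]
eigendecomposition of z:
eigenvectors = [[(0.79+0j), 0.79-0.00j, (0.05-0.11j), (0.05+0.11j)],[0.24+0.05j, (0.24-0.05j), (-0.69+0j), -0.69-0.00j],[-0.06-0.25j, (-0.06+0.25j), 0.14-0.60j, 0.14+0.60j],[(-0.26-0.43j), (-0.26+0.43j), (0.07+0.35j), 0.07-0.35j]]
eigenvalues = [(0.46+0.42j), (0.46-0.42j), (-0.42+0.89j), (-0.42-0.89j)]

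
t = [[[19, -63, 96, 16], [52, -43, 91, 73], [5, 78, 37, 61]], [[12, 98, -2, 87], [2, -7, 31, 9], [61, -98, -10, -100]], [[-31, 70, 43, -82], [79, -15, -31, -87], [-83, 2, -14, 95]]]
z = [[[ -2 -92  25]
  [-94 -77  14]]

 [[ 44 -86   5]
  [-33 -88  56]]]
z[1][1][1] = -88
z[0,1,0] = -94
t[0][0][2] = 96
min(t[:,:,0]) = -83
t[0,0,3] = 16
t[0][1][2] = 91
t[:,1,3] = [73, 9, -87]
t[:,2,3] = [61, -100, 95]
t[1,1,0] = 2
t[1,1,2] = 31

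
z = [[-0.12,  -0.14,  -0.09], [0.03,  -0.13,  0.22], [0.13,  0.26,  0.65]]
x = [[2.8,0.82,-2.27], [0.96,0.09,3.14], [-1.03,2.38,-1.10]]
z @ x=[[-0.38, -0.33, -0.07], [-0.27, 0.54, -0.72], [-0.06, 1.68, -0.19]]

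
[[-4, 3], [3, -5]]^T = [[-4, 3], [3, -5]]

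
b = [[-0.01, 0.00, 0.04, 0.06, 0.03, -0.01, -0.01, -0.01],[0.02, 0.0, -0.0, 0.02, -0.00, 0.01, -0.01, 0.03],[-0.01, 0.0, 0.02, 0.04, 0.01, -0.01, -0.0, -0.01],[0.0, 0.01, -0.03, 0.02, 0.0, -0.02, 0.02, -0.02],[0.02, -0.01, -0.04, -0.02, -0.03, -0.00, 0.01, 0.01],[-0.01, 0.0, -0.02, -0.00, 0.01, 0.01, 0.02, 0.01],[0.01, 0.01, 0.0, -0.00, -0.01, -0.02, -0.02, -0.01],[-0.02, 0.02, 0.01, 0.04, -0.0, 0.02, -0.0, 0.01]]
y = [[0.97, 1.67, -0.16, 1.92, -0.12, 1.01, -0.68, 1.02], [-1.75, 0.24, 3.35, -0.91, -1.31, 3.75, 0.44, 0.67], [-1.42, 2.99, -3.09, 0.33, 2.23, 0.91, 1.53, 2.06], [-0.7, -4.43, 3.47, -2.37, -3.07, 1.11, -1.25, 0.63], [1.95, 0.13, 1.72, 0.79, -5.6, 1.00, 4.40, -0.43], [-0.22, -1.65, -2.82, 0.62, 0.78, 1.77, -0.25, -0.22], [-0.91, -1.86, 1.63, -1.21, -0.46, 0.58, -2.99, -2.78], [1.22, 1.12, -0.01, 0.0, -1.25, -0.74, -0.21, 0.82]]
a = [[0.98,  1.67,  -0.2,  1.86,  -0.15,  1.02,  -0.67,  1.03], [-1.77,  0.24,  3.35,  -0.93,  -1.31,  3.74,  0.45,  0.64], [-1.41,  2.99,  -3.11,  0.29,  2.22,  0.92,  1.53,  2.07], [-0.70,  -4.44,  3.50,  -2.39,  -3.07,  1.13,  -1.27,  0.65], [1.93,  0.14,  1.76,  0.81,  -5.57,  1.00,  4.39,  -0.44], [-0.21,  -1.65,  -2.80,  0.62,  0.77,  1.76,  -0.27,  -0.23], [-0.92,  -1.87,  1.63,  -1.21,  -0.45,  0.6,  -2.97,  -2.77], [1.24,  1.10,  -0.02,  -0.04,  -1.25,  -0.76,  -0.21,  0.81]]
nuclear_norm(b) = 0.32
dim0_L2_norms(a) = [3.57, 6.24, 6.84, 3.55, 7.03, 4.71, 5.73, 3.84]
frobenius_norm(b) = 0.15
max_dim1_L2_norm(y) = 7.7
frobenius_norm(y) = 15.18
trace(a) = -10.25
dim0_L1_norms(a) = [9.16, 14.1, 16.37, 8.15, 14.79, 10.93, 11.76, 8.64]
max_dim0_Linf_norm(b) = 0.06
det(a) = -7021.35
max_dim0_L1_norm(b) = 0.2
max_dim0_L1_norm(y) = 16.25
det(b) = -0.00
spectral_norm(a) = 10.28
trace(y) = -10.25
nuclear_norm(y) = 35.00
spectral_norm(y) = 10.26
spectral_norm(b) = 0.11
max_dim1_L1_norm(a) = 17.15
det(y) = -7265.66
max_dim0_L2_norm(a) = 7.03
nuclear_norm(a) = 34.97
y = a + b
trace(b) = 0.00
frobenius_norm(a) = 15.18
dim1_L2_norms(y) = [3.16, 5.62, 5.74, 7.1, 7.7, 3.87, 5.06, 2.36]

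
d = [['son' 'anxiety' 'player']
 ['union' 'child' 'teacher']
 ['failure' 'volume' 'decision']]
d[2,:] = ['failure', 'volume', 'decision']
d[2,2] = 'decision'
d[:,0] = ['son', 'union', 'failure']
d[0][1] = 'anxiety'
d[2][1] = 'volume'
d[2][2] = 'decision'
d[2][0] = 'failure'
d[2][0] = 'failure'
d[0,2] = 'player'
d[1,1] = 'child'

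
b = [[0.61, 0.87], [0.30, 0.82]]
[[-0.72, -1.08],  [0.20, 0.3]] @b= [[-0.76, -1.51], [0.21, 0.42]]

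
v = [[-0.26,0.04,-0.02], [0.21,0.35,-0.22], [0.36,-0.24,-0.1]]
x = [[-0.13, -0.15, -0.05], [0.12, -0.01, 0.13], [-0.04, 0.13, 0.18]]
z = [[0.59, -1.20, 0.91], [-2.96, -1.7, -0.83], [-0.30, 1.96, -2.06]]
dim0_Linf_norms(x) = [0.13, 0.15, 0.18]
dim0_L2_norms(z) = [3.03, 2.86, 2.4]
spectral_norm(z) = 3.53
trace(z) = -3.17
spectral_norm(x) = 0.29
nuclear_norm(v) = 1.07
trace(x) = 0.04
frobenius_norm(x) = 0.35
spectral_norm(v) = 0.52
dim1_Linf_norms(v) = [0.26, 0.35, 0.36]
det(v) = 0.02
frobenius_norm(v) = 0.69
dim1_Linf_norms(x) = [0.15, 0.13, 0.18]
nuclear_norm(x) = 0.57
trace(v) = -0.01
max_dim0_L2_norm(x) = 0.23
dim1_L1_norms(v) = [0.32, 0.78, 0.7]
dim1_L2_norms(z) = [1.62, 3.51, 2.86]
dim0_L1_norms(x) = [0.29, 0.29, 0.36]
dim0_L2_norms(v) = [0.49, 0.43, 0.24]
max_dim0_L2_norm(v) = 0.49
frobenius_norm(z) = 4.81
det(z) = 4.30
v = z @ x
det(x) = 0.01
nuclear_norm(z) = 7.15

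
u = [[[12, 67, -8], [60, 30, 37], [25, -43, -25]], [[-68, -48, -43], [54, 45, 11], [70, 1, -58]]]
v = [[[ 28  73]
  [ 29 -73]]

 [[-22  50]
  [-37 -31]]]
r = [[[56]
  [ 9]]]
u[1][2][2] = -58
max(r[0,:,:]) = 56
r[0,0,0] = 56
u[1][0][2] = -43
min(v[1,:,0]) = -37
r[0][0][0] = 56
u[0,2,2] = -25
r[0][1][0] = 9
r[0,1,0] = 9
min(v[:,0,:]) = -22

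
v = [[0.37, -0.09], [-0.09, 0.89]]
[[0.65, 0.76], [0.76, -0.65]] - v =[[0.28, 0.85],[0.85, -1.54]]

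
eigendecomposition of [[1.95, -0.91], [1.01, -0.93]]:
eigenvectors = [[0.93, 0.34], [0.37, 0.94]]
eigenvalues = [1.58, -0.56]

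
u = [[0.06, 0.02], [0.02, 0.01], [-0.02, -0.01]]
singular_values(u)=[0.07, 0.0]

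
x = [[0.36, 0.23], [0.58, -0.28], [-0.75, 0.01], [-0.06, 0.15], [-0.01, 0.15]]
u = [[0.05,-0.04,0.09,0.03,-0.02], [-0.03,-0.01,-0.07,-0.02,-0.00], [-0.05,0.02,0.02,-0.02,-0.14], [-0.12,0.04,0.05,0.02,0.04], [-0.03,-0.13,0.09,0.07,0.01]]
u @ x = [[-0.07,  0.03], [0.04,  -0.01], [-0.02,  -0.04], [-0.06,  -0.03], [-0.16,  0.04]]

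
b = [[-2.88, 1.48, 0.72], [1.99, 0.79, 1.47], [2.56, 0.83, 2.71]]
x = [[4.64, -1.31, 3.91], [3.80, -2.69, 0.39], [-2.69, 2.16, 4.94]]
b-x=[[-7.52,2.79,-3.19], [-1.81,3.48,1.08], [5.25,-1.33,-2.23]]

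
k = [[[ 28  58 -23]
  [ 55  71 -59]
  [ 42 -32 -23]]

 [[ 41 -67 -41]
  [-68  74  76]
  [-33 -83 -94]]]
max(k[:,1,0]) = 55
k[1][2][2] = -94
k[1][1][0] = -68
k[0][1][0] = 55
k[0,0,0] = 28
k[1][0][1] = -67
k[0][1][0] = 55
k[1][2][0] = -33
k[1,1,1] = 74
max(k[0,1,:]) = 71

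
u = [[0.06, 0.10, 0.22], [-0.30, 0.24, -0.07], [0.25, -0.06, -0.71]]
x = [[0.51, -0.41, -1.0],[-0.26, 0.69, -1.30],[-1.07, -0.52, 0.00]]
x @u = [[-0.1,0.01,0.85],[-0.55,0.22,0.82],[0.09,-0.23,-0.20]]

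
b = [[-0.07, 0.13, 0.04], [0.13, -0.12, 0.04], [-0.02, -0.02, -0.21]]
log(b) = [[(-2.7+1.21j), (-1.01-1.58j), (-0.33-0.58j)],[(-1.01-1.58j), (-2.31+1.84j), -0.31-0.48j],[(0.17+0.29j), (0.15+0.24j), -1.54+3.23j]]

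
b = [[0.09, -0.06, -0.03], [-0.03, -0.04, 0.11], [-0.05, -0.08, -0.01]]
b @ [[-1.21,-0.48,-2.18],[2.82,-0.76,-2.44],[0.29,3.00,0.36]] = [[-0.29,-0.09,-0.06], [-0.04,0.37,0.2], [-0.17,0.05,0.3]]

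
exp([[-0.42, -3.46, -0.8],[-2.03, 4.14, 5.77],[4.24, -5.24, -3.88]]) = [[-1.67,  2.88,  1.23], [0.84,  -4.65,  -4.37], [-2.83,  4.48,  1.75]]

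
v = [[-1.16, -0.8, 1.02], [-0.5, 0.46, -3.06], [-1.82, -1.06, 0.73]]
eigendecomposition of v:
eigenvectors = [[0.22, 0.43, 0.35], [0.82, -0.88, -0.89], [0.53, -0.2, 0.3]]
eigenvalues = [-1.66, -0.01, 1.7]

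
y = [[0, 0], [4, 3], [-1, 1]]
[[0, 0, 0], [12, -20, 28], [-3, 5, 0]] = y @ [[3, -5, 4], [0, 0, 4]]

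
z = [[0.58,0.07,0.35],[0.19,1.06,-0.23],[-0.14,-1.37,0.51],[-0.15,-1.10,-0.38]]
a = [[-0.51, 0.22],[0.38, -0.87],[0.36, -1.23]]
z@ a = [[-0.14, -0.36], [0.22, -0.60], [-0.27, 0.53], [-0.48, 1.39]]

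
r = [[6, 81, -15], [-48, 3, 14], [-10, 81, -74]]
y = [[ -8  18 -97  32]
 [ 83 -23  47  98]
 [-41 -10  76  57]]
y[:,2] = [-97, 47, 76]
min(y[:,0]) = -41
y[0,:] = [-8, 18, -97, 32]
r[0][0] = 6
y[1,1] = -23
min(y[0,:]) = -97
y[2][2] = 76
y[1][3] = 98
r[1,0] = -48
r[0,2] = -15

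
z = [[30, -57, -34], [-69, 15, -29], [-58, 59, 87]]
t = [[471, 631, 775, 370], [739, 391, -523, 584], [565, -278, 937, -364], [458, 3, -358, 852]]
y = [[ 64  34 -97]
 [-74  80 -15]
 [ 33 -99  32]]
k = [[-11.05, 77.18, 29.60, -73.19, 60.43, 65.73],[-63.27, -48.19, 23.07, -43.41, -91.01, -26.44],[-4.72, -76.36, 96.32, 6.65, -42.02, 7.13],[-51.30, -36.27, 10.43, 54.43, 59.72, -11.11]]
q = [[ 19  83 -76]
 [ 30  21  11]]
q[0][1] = 83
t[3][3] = 852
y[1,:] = [-74, 80, -15]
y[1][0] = -74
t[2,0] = 565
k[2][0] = -4.72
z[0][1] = -57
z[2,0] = -58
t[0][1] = 631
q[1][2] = 11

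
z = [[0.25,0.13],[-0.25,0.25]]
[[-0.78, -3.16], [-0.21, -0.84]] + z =[[-0.53, -3.03], [-0.46, -0.59]]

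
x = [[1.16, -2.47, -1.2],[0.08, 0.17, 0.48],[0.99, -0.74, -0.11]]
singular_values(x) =[3.18, 0.73, 0.23]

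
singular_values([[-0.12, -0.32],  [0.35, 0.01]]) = [0.41, 0.27]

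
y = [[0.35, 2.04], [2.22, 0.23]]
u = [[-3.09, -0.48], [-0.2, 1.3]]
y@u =[[-1.49, 2.48], [-6.91, -0.77]]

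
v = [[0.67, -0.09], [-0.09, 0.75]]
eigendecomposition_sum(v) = [[0.43,  0.28], [0.28,  0.18]] + [[0.24, -0.37], [-0.37, 0.57]]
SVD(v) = [[-0.54, 0.84], [0.84, 0.54]] @ diag([0.8084885780179611, 0.6115114219820389]) @ [[-0.54, 0.84], [0.84, 0.54]]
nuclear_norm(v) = 1.42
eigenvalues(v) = [0.61, 0.81]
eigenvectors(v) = [[-0.84, 0.54],[-0.54, -0.84]]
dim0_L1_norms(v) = [0.76, 0.84]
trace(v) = 1.42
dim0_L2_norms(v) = [0.68, 0.76]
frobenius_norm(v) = 1.01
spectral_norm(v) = 0.81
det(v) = 0.49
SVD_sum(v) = [[0.24, -0.37], [-0.37, 0.57]] + [[0.43, 0.28], [0.28, 0.18]]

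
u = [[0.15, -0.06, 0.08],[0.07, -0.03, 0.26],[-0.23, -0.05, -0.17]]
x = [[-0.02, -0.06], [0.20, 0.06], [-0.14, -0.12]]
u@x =[[-0.03, -0.02], [-0.04, -0.04], [0.02, 0.03]]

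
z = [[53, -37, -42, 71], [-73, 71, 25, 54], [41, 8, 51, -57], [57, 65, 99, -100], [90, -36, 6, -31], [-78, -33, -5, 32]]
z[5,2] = -5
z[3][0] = 57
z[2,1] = 8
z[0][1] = -37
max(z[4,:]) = 90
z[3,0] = 57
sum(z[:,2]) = 134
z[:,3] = [71, 54, -57, -100, -31, 32]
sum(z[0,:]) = 45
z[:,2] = [-42, 25, 51, 99, 6, -5]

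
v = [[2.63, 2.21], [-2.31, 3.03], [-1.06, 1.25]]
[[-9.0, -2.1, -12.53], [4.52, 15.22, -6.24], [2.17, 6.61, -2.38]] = v@[[-2.85, -3.06, -1.85], [-0.68, 2.69, -3.47]]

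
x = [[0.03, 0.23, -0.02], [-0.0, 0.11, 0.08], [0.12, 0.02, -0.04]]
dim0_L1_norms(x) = [0.15, 0.36, 0.14]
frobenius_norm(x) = 0.30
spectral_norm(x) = 0.26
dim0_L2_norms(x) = [0.12, 0.26, 0.09]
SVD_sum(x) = [[0.04, 0.23, 0.01], [0.02, 0.11, 0.00], [0.01, 0.04, 0.0]] + [[0.01, -0.0, -0.0], [-0.05, 0.01, 0.03], [0.1, -0.01, -0.06]] + [[-0.02, 0.00, -0.03], [0.03, -0.01, 0.04], [0.01, -0.00, 0.02]]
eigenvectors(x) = [[(0.04+0.65j), 0.04-0.65j, (0.73+0j)], [-0.25-0.18j, -0.25+0.18j, 0.51+0.00j], [0.70+0.00j, 0.70-0.00j, (0.45+0j)]]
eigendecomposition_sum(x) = [[(-0.01+0.04j), 0.04-0.04j, (-0.04-0.03j)], [(-0.01-0.02j), 0.03j, 0.02-0.00j], [0.05+0.01j, (-0.04-0.04j), (-0.04+0.04j)]] + [[-0.01-0.04j, (0.04+0.04j), (-0.04+0.03j)], [-0.01+0.02j, -0.03j, (0.02+0j)], [0.05-0.01j, (-0.04+0.04j), -0.04-0.04j]] + [[0.04-0.00j, (0.15+0j), 0.05-0.00j], [0.03-0.00j, (0.11+0j), (0.04-0j)], [0.03-0.00j, (0.09+0j), 0.03-0.00j]]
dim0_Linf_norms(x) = [0.12, 0.23, 0.08]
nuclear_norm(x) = 0.46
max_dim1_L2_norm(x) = 0.23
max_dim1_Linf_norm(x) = 0.23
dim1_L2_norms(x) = [0.23, 0.14, 0.13]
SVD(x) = [[-0.89, 0.06, -0.45],[-0.43, -0.43, 0.79],[-0.15, 0.9, 0.41]] @ diag([0.2591699527739816, 0.1320934132350816, 0.06694972560838564]) @ [[-0.17, -0.98, -0.04],[0.83, -0.12, -0.54],[0.53, -0.13, 0.84]]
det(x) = 0.00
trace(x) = 0.10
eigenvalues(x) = [(-0.04+0.11j), (-0.04-0.11j), (0.18+0j)]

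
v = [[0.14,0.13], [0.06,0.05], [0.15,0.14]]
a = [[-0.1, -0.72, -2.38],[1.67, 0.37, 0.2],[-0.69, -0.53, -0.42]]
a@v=[[-0.41, -0.38], [0.29, 0.26], [-0.19, -0.18]]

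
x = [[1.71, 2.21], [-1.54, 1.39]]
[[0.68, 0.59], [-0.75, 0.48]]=x@ [[0.45, -0.04], [-0.04, 0.3]]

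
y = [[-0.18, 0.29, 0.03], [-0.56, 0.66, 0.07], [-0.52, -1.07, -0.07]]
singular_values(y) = [1.3, 0.77, 0.0]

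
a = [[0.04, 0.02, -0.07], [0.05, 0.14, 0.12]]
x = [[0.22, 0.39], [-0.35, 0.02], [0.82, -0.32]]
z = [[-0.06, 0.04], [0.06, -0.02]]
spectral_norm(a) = 0.19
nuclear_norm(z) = 0.11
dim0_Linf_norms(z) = [0.06, 0.04]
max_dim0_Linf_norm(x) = 0.82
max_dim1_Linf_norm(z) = 0.06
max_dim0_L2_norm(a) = 0.14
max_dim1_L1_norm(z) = 0.1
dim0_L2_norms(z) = [0.08, 0.04]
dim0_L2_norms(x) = [0.92, 0.5]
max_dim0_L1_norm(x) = 1.39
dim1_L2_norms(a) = [0.08, 0.19]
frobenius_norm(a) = 0.21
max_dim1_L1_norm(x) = 1.14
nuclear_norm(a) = 0.27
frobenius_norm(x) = 1.05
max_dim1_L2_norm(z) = 0.07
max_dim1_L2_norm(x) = 0.88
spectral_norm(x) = 0.95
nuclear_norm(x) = 1.40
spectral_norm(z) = 0.10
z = a @ x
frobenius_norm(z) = 0.10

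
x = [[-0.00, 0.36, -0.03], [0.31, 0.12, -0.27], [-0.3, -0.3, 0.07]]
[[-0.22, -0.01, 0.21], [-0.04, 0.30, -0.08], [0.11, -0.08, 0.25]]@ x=[[-0.07, -0.14, 0.02], [0.12, 0.05, -0.09], [-0.1, -0.04, 0.04]]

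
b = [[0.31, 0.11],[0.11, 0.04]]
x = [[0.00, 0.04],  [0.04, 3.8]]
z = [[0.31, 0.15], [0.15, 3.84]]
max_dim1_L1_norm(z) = 3.99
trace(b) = 0.35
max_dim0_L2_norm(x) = 3.8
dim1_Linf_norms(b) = [0.31, 0.11]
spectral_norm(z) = 3.85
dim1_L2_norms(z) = [0.34, 3.84]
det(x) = -0.00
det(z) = 1.17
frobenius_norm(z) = 3.86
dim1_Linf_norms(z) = [0.31, 3.84]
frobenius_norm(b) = 0.35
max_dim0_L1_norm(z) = 3.99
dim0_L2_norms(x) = [0.04, 3.8]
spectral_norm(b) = 0.35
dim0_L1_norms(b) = [0.42, 0.15]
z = x + b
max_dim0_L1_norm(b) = 0.42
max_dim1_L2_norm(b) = 0.33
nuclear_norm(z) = 4.15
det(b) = 0.00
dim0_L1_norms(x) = [0.04, 3.84]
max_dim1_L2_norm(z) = 3.84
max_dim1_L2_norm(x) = 3.8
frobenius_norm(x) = 3.80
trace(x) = 3.80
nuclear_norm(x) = 3.80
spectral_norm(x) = 3.80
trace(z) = 4.15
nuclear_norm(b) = 0.35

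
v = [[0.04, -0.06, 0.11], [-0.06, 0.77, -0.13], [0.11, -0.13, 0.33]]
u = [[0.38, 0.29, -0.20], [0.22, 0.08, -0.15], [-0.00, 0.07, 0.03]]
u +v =[[0.42, 0.23, -0.09], [0.16, 0.85, -0.28], [0.11, -0.06, 0.36]]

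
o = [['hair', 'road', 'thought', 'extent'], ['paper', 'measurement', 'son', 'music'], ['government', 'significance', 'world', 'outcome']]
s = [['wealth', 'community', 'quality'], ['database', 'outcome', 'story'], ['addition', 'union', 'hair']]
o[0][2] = 'thought'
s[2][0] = 'addition'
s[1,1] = 'outcome'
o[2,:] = ['government', 'significance', 'world', 'outcome']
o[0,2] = 'thought'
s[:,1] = ['community', 'outcome', 'union']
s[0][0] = 'wealth'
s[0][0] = 'wealth'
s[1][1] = 'outcome'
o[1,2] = 'son'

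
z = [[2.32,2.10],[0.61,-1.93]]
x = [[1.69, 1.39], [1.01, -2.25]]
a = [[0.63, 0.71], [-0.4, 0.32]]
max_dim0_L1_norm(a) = 1.03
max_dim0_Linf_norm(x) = 2.25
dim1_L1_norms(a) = [1.34, 0.72]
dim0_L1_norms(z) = [2.93, 4.03]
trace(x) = -0.56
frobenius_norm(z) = 3.73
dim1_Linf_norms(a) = [0.71, 0.4]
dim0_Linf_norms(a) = [0.63, 0.71]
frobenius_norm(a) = 1.08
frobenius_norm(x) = 3.30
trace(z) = 0.39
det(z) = -5.76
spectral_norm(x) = 2.65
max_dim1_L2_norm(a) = 0.95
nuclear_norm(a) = 1.46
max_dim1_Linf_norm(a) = 0.71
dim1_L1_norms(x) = [3.08, 3.26]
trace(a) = 0.95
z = a + x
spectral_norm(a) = 0.95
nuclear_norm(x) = 4.61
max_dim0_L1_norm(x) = 3.64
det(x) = -5.21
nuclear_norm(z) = 5.04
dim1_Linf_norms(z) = [2.32, 1.93]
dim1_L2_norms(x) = [2.19, 2.47]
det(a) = 0.49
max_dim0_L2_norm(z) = 2.85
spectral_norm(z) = 3.29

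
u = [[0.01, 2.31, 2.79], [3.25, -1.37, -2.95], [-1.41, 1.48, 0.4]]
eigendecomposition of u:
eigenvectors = [[(-0.73+0j),-0.42+0.11j,-0.42-0.11j], [(-0.68+0j),0.70+0.00j,0.70-0.00j], [(0.01+0j),-0.42-0.38j,(-0.42+0.38j)]]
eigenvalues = [(2.14+0j), (-1.55+2.11j), (-1.55-2.11j)]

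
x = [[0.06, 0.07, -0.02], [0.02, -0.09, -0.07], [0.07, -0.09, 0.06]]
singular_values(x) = [0.15, 0.1, 0.08]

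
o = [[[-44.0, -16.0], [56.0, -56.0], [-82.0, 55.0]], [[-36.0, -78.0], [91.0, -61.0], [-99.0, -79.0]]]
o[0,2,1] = 55.0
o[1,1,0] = 91.0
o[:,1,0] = [56.0, 91.0]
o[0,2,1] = 55.0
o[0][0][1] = -16.0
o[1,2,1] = -79.0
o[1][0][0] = -36.0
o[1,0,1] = -78.0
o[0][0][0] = -44.0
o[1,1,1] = -61.0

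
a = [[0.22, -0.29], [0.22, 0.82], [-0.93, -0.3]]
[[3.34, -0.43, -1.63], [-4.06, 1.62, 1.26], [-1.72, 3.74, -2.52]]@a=[[2.16,-0.83], [-1.71,2.13], [2.79,4.32]]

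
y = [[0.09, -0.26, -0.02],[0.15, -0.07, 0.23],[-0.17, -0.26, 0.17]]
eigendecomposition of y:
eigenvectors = [[-0.62+0.00j,(-0.13-0.49j),-0.13+0.49j], [0.26+0.00j,(-0.65+0j),(-0.65-0j)], [0.74+0.00j,-0.07-0.56j,-0.07+0.56j]]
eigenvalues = [(0.22+0j), (-0.02+0.32j), (-0.02-0.32j)]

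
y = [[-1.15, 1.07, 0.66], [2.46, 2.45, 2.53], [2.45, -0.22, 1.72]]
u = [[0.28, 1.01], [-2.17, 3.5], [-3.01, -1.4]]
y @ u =[[-4.63, 1.66], [-12.24, 7.52], [-4.01, -0.7]]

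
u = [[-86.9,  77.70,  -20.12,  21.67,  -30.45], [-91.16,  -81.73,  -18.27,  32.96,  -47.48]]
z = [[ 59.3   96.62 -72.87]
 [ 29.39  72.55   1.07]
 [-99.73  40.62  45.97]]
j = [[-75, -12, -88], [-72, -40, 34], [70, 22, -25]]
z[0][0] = 59.3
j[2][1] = 22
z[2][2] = 45.97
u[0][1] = 77.7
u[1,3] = 32.96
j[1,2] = 34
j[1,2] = 34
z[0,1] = 96.62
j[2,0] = 70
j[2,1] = 22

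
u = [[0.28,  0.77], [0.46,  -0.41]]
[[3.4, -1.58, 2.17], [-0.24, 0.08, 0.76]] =u@[[2.57, -1.25, 3.14], [3.48, -1.6, 1.67]]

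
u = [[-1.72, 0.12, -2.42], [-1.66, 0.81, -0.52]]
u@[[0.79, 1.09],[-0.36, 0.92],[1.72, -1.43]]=[[-5.56,1.70],[-2.50,-0.32]]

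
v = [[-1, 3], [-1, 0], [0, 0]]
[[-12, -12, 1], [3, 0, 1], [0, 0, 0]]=v @ [[-3, 0, -1], [-5, -4, 0]]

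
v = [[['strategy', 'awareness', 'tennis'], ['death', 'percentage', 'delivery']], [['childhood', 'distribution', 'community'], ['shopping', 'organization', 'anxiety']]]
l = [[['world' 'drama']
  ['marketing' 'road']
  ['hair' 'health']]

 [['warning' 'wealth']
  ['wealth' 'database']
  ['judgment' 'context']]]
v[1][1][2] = 'anxiety'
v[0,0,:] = ['strategy', 'awareness', 'tennis']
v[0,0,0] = 'strategy'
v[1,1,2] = 'anxiety'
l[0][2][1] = 'health'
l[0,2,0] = 'hair'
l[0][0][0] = 'world'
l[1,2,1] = 'context'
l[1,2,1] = 'context'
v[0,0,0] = 'strategy'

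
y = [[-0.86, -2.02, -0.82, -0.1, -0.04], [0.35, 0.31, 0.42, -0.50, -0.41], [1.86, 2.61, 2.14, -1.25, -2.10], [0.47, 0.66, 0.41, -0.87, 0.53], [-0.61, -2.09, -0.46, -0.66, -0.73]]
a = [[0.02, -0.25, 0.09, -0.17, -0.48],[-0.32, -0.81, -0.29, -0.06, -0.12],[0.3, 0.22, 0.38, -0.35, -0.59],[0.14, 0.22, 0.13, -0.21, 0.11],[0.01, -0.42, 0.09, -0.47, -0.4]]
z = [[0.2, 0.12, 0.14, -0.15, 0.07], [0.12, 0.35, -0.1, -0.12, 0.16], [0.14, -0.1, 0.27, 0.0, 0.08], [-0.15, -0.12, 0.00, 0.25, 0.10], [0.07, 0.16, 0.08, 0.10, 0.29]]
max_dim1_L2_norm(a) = 0.93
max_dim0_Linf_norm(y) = 2.61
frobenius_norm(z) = 0.80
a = z @ y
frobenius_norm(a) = 1.63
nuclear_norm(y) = 8.75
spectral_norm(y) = 5.30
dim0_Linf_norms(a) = [0.32, 0.81, 0.38, 0.47, 0.59]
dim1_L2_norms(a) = [0.57, 0.93, 0.87, 0.38, 0.75]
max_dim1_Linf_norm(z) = 0.35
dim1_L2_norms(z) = [0.32, 0.43, 0.33, 0.33, 0.36]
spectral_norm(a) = 1.17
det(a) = 0.00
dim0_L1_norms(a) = [0.79, 1.92, 0.98, 1.26, 1.7]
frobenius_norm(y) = 5.91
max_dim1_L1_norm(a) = 1.84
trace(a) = -1.02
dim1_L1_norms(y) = [3.84, 1.99, 9.96, 2.94, 4.55]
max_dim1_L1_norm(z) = 0.85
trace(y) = -0.01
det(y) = 0.00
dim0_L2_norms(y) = [2.22, 3.97, 2.41, 1.74, 2.32]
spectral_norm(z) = 0.57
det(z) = -0.00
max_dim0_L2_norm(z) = 0.43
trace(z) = 1.36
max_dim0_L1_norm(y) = 7.69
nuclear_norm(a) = 2.58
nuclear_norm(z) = 1.36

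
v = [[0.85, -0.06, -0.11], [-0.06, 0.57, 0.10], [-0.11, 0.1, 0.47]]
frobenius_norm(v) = 1.15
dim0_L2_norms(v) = [0.86, 0.58, 0.49]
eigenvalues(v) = [0.9, 0.59, 0.4]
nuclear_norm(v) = 1.89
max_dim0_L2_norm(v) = 0.86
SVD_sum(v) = [[0.77, -0.21, -0.24], [-0.21, 0.06, 0.07], [-0.24, 0.07, 0.08]] + [[0.08, 0.18, 0.08], [0.18, 0.43, 0.19], [0.08, 0.19, 0.09]] + [[0.01, -0.03, 0.05], [-0.03, 0.08, -0.16], [0.05, -0.16, 0.31]]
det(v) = 0.21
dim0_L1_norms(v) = [1.02, 0.73, 0.68]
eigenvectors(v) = [[0.92,  -0.36,  0.15], [-0.26,  -0.85,  -0.46], [-0.29,  -0.38,  0.88]]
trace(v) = 1.89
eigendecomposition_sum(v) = [[0.77,-0.21,-0.24], [-0.21,0.06,0.07], [-0.24,0.07,0.08]] + [[0.08,0.18,0.08], [0.18,0.43,0.19], [0.08,0.19,0.09]] + [[0.01, -0.03, 0.05],[-0.03, 0.08, -0.16],[0.05, -0.16, 0.31]]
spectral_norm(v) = 0.90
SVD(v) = [[-0.92, -0.36, 0.15], [0.26, -0.85, -0.46], [0.29, -0.38, 0.88]] @ diag([0.9017096463136929, 0.5896983090527563, 0.3985920446335507]) @ [[-0.92,0.26,0.29], [-0.36,-0.85,-0.38], [0.15,-0.46,0.88]]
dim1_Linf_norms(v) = [0.85, 0.57, 0.47]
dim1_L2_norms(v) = [0.86, 0.58, 0.49]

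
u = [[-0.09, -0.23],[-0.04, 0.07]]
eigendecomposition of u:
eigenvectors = [[-0.98, 0.75],[-0.19, -0.67]]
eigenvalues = [-0.13, 0.11]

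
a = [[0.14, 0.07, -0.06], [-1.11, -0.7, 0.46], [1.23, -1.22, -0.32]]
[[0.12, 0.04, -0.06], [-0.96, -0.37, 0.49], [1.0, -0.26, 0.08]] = a @[[0.84, 0.03, -0.01], [0.03, 0.31, -0.25], [-0.01, -0.25, 0.65]]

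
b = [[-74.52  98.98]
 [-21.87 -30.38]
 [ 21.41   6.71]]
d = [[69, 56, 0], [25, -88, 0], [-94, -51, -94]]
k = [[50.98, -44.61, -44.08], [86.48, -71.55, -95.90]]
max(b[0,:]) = 98.98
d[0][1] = 56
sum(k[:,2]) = -139.98000000000002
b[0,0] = -74.52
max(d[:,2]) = 0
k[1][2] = -95.9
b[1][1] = -30.38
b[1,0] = -21.87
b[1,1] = -30.38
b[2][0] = 21.41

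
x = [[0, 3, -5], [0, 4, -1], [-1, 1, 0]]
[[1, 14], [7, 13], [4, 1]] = x@[[-2, 2], [2, 3], [1, -1]]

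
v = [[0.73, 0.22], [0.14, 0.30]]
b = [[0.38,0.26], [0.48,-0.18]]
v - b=[[0.35, -0.04], [-0.34, 0.48]]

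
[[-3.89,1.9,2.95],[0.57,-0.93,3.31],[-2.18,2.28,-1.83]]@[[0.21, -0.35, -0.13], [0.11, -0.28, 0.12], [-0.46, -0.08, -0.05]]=[[-1.96,0.59,0.59], [-1.51,-0.20,-0.35], [0.63,0.27,0.65]]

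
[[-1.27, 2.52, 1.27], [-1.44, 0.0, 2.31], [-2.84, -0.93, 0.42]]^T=[[-1.27,-1.44,-2.84], [2.52,0.00,-0.93], [1.27,2.31,0.42]]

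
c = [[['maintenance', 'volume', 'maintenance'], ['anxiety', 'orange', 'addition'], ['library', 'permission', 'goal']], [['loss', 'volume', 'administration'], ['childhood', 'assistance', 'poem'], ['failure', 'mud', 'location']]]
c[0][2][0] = 'library'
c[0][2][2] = 'goal'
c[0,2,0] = 'library'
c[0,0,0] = 'maintenance'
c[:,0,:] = [['maintenance', 'volume', 'maintenance'], ['loss', 'volume', 'administration']]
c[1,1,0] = 'childhood'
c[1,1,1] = 'assistance'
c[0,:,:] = [['maintenance', 'volume', 'maintenance'], ['anxiety', 'orange', 'addition'], ['library', 'permission', 'goal']]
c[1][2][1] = 'mud'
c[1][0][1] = 'volume'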